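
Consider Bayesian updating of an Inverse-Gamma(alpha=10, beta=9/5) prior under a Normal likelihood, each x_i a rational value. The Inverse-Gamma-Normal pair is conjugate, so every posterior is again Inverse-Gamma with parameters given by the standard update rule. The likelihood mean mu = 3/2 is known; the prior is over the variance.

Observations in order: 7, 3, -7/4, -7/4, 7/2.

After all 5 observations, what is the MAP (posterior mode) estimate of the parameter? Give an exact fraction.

2449/1080

obs 1: x=7 → posterior Inverse-Gamma(21/2, 677/40)
obs 2: x=3 → posterior Inverse-Gamma(11, 361/20)
obs 3: x=-7/4 → posterior Inverse-Gamma(23/2, 3733/160)
obs 4: x=-7/4 → posterior Inverse-Gamma(12, 2289/80)
obs 5: x=7/2 → posterior Inverse-Gamma(25/2, 2449/80)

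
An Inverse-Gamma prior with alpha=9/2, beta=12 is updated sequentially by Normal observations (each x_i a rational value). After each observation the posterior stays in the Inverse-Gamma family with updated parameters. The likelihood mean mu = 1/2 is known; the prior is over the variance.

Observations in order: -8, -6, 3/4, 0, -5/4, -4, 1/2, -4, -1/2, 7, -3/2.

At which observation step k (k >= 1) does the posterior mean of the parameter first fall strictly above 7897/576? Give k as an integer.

k = 2

obs 1: x=-8 → posterior Inverse-Gamma(5, 385/8)
obs 2: x=-6 → posterior Inverse-Gamma(11/2, 277/4)
obs 3: x=3/4 → posterior Inverse-Gamma(6, 2217/32)
obs 4: x=0 → posterior Inverse-Gamma(13/2, 2221/32)
obs 5: x=-5/4 → posterior Inverse-Gamma(7, 1135/16)
obs 6: x=-4 → posterior Inverse-Gamma(15/2, 1297/16)
obs 7: x=1/2 → posterior Inverse-Gamma(8, 1297/16)
obs 8: x=-4 → posterior Inverse-Gamma(17/2, 1459/16)
obs 9: x=-1/2 → posterior Inverse-Gamma(9, 1467/16)
obs 10: x=7 → posterior Inverse-Gamma(19/2, 1805/16)
obs 11: x=-3/2 → posterior Inverse-Gamma(10, 1837/16)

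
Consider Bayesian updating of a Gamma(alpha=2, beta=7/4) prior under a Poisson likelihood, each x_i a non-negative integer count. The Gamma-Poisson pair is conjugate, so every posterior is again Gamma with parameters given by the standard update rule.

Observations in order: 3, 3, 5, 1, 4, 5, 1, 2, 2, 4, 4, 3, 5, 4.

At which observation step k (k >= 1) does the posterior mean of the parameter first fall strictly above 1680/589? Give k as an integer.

obs 1: x=3 → posterior Gamma(5, 11/4)
obs 2: x=3 → posterior Gamma(8, 15/4)
obs 3: x=5 → posterior Gamma(13, 19/4)
obs 4: x=1 → posterior Gamma(14, 23/4)
obs 5: x=4 → posterior Gamma(18, 27/4)
obs 6: x=5 → posterior Gamma(23, 31/4)
obs 7: x=1 → posterior Gamma(24, 35/4)
obs 8: x=2 → posterior Gamma(26, 39/4)
obs 9: x=2 → posterior Gamma(28, 43/4)
obs 10: x=4 → posterior Gamma(32, 47/4)
obs 11: x=4 → posterior Gamma(36, 51/4)
obs 12: x=3 → posterior Gamma(39, 55/4)
obs 13: x=5 → posterior Gamma(44, 59/4)
obs 14: x=4 → posterior Gamma(48, 63/4)

k = 6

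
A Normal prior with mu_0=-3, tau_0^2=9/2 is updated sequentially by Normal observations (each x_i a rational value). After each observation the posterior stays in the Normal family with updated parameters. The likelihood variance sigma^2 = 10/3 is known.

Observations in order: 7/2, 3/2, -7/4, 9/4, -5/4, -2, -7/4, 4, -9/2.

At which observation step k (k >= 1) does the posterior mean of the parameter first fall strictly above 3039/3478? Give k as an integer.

k = 2

obs 1: x=7/2 → posterior Normal(69/94, 90/47)
obs 2: x=3/2 → posterior Normal(75/74, 45/37)
obs 3: x=-7/4 → posterior Normal(111/404, 90/101)
obs 4: x=9/4 → posterior Normal(177/256, 45/64)
obs 5: x=-5/4 → posterior Normal(219/620, 18/31)
obs 6: x=-2 → posterior Normal(3/728, 45/91)
obs 7: x=-7/4 → posterior Normal(-93/418, 90/209)
obs 8: x=4 → posterior Normal(123/472, 45/118)
obs 9: x=-9/2 → posterior Normal(-60/263, 90/263)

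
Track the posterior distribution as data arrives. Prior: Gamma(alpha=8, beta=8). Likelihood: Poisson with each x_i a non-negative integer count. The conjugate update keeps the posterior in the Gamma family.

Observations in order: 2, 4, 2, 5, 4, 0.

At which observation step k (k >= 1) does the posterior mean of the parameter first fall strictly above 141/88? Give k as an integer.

obs 1: x=2 → posterior Gamma(10, 9)
obs 2: x=4 → posterior Gamma(14, 10)
obs 3: x=2 → posterior Gamma(16, 11)
obs 4: x=5 → posterior Gamma(21, 12)
obs 5: x=4 → posterior Gamma(25, 13)
obs 6: x=0 → posterior Gamma(25, 14)

k = 4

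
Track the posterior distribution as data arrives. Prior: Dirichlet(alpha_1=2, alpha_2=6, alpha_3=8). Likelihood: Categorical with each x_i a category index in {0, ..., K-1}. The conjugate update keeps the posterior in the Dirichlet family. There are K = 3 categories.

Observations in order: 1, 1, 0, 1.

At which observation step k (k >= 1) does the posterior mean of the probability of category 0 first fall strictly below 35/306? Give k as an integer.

k = 2

obs 1: x=1 → posterior Dirichlet(2, 7, 8)
obs 2: x=1 → posterior Dirichlet(2, 8, 8)
obs 3: x=0 → posterior Dirichlet(3, 8, 8)
obs 4: x=1 → posterior Dirichlet(3, 9, 8)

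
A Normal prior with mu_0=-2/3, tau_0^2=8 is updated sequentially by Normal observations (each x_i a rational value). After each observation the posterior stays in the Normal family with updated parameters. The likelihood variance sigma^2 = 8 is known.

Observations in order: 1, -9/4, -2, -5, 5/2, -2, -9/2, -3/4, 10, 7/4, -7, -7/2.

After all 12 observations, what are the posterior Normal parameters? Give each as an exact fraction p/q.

mu_0=-149/156, tau_0^2=8/13

obs 1: x=1 → posterior Normal(1/6, 4)
obs 2: x=-9/4 → posterior Normal(-23/36, 8/3)
obs 3: x=-2 → posterior Normal(-47/48, 2)
obs 4: x=-5 → posterior Normal(-107/60, 8/5)
obs 5: x=5/2 → posterior Normal(-77/72, 4/3)
obs 6: x=-2 → posterior Normal(-101/84, 8/7)
obs 7: x=-9/2 → posterior Normal(-155/96, 1)
obs 8: x=-3/4 → posterior Normal(-41/27, 8/9)
obs 9: x=10 → posterior Normal(-11/30, 4/5)
obs 10: x=7/4 → posterior Normal(-23/132, 8/11)
obs 11: x=-7 → posterior Normal(-107/144, 2/3)
obs 12: x=-7/2 → posterior Normal(-149/156, 8/13)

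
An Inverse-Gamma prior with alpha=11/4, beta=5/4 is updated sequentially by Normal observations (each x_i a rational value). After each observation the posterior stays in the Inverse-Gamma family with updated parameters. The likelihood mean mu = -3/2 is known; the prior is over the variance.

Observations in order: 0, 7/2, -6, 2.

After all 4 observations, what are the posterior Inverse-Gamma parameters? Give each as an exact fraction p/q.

alpha=19/4, beta=249/8

obs 1: x=0 → posterior Inverse-Gamma(13/4, 19/8)
obs 2: x=7/2 → posterior Inverse-Gamma(15/4, 119/8)
obs 3: x=-6 → posterior Inverse-Gamma(17/4, 25)
obs 4: x=2 → posterior Inverse-Gamma(19/4, 249/8)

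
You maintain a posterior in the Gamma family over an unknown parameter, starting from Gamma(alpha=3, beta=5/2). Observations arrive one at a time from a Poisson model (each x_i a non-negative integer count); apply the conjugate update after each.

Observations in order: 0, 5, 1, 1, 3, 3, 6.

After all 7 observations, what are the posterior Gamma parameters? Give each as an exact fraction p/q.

alpha=22, beta=19/2

obs 1: x=0 → posterior Gamma(3, 7/2)
obs 2: x=5 → posterior Gamma(8, 9/2)
obs 3: x=1 → posterior Gamma(9, 11/2)
obs 4: x=1 → posterior Gamma(10, 13/2)
obs 5: x=3 → posterior Gamma(13, 15/2)
obs 6: x=3 → posterior Gamma(16, 17/2)
obs 7: x=6 → posterior Gamma(22, 19/2)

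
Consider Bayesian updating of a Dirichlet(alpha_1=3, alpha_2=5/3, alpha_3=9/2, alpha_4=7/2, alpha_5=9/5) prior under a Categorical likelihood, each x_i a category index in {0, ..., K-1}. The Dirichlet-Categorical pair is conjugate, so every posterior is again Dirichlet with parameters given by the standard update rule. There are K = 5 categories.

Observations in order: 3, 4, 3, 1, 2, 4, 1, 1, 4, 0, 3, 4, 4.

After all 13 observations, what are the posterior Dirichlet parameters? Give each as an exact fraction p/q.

alpha_1=4, alpha_2=14/3, alpha_3=11/2, alpha_4=13/2, alpha_5=34/5

obs 1: x=3 → posterior Dirichlet(3, 5/3, 9/2, 9/2, 9/5)
obs 2: x=4 → posterior Dirichlet(3, 5/3, 9/2, 9/2, 14/5)
obs 3: x=3 → posterior Dirichlet(3, 5/3, 9/2, 11/2, 14/5)
obs 4: x=1 → posterior Dirichlet(3, 8/3, 9/2, 11/2, 14/5)
obs 5: x=2 → posterior Dirichlet(3, 8/3, 11/2, 11/2, 14/5)
obs 6: x=4 → posterior Dirichlet(3, 8/3, 11/2, 11/2, 19/5)
obs 7: x=1 → posterior Dirichlet(3, 11/3, 11/2, 11/2, 19/5)
obs 8: x=1 → posterior Dirichlet(3, 14/3, 11/2, 11/2, 19/5)
obs 9: x=4 → posterior Dirichlet(3, 14/3, 11/2, 11/2, 24/5)
obs 10: x=0 → posterior Dirichlet(4, 14/3, 11/2, 11/2, 24/5)
obs 11: x=3 → posterior Dirichlet(4, 14/3, 11/2, 13/2, 24/5)
obs 12: x=4 → posterior Dirichlet(4, 14/3, 11/2, 13/2, 29/5)
obs 13: x=4 → posterior Dirichlet(4, 14/3, 11/2, 13/2, 34/5)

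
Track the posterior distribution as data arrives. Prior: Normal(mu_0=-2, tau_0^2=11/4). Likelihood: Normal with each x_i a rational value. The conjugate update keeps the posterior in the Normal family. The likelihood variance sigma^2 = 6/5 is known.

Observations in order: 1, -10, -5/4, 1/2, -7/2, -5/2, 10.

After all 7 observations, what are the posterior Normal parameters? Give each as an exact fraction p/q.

obs 1: x=1 → posterior Normal(7/79, 66/79)
obs 2: x=-10 → posterior Normal(-543/134, 33/67)
obs 3: x=-5/4 → posterior Normal(-2447/756, 22/63)
obs 4: x=1/2 → posterior Normal(-2337/976, 33/122)
obs 5: x=-7/2 → posterior Normal(-239/92, 66/299)
obs 6: x=-5/2 → posterior Normal(-1219/472, 11/59)
obs 7: x=10 → posterior Normal(-1457/1636, 66/409)

mu_0=-1457/1636, tau_0^2=66/409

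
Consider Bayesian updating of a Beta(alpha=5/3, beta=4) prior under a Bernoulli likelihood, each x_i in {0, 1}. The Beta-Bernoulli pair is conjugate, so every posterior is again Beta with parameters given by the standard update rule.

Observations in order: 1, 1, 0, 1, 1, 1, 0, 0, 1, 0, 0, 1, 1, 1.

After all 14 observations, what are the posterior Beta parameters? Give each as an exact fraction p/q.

obs 1: x=1 → posterior Beta(8/3, 4)
obs 2: x=1 → posterior Beta(11/3, 4)
obs 3: x=0 → posterior Beta(11/3, 5)
obs 4: x=1 → posterior Beta(14/3, 5)
obs 5: x=1 → posterior Beta(17/3, 5)
obs 6: x=1 → posterior Beta(20/3, 5)
obs 7: x=0 → posterior Beta(20/3, 6)
obs 8: x=0 → posterior Beta(20/3, 7)
obs 9: x=1 → posterior Beta(23/3, 7)
obs 10: x=0 → posterior Beta(23/3, 8)
obs 11: x=0 → posterior Beta(23/3, 9)
obs 12: x=1 → posterior Beta(26/3, 9)
obs 13: x=1 → posterior Beta(29/3, 9)
obs 14: x=1 → posterior Beta(32/3, 9)

alpha=32/3, beta=9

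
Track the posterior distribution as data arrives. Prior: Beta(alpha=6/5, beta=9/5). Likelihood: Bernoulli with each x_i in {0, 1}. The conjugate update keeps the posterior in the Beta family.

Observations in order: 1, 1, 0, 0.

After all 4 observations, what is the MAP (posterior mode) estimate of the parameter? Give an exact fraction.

obs 1: x=1 → posterior Beta(11/5, 9/5)
obs 2: x=1 → posterior Beta(16/5, 9/5)
obs 3: x=0 → posterior Beta(16/5, 14/5)
obs 4: x=0 → posterior Beta(16/5, 19/5)

11/25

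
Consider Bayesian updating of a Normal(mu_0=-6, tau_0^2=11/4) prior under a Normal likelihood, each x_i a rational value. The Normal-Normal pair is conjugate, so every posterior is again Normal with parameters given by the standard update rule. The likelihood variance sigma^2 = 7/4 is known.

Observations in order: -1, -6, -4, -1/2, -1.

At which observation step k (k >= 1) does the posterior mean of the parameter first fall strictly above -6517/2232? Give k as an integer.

obs 1: x=-1 → posterior Normal(-53/18, 77/72)
obs 2: x=-6 → posterior Normal(-119/29, 77/116)
obs 3: x=-4 → posterior Normal(-163/40, 77/160)
obs 4: x=-1/2 → posterior Normal(-337/102, 77/204)
obs 5: x=-1 → posterior Normal(-359/124, 77/248)

k = 5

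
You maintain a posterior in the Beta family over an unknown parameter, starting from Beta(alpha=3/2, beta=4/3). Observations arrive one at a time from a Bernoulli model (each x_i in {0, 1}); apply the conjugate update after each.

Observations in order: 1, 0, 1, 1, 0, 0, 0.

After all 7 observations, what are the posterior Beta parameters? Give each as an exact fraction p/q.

obs 1: x=1 → posterior Beta(5/2, 4/3)
obs 2: x=0 → posterior Beta(5/2, 7/3)
obs 3: x=1 → posterior Beta(7/2, 7/3)
obs 4: x=1 → posterior Beta(9/2, 7/3)
obs 5: x=0 → posterior Beta(9/2, 10/3)
obs 6: x=0 → posterior Beta(9/2, 13/3)
obs 7: x=0 → posterior Beta(9/2, 16/3)

alpha=9/2, beta=16/3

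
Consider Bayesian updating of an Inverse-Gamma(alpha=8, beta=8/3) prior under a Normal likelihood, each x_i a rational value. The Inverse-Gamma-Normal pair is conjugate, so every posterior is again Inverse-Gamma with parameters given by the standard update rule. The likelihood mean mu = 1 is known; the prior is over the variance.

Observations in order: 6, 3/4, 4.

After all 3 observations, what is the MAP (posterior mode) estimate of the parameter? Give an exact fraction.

obs 1: x=6 → posterior Inverse-Gamma(17/2, 91/6)
obs 2: x=3/4 → posterior Inverse-Gamma(9, 1459/96)
obs 3: x=4 → posterior Inverse-Gamma(19/2, 1891/96)

1891/1008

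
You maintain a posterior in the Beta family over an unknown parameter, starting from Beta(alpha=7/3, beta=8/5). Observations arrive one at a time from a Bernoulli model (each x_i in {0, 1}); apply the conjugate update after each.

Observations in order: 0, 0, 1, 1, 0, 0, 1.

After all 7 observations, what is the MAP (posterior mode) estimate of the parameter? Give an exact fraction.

obs 1: x=0 → posterior Beta(7/3, 13/5)
obs 2: x=0 → posterior Beta(7/3, 18/5)
obs 3: x=1 → posterior Beta(10/3, 18/5)
obs 4: x=1 → posterior Beta(13/3, 18/5)
obs 5: x=0 → posterior Beta(13/3, 23/5)
obs 6: x=0 → posterior Beta(13/3, 28/5)
obs 7: x=1 → posterior Beta(16/3, 28/5)

65/134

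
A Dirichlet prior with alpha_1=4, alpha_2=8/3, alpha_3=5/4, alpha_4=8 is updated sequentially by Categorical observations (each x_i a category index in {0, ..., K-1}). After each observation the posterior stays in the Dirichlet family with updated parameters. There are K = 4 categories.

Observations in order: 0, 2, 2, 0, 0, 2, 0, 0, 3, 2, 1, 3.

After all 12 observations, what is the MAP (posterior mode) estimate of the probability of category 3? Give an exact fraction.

obs 1: x=0 → posterior Dirichlet(5, 8/3, 5/4, 8)
obs 2: x=2 → posterior Dirichlet(5, 8/3, 9/4, 8)
obs 3: x=2 → posterior Dirichlet(5, 8/3, 13/4, 8)
obs 4: x=0 → posterior Dirichlet(6, 8/3, 13/4, 8)
obs 5: x=0 → posterior Dirichlet(7, 8/3, 13/4, 8)
obs 6: x=2 → posterior Dirichlet(7, 8/3, 17/4, 8)
obs 7: x=0 → posterior Dirichlet(8, 8/3, 17/4, 8)
obs 8: x=0 → posterior Dirichlet(9, 8/3, 17/4, 8)
obs 9: x=3 → posterior Dirichlet(9, 8/3, 17/4, 9)
obs 10: x=2 → posterior Dirichlet(9, 8/3, 21/4, 9)
obs 11: x=1 → posterior Dirichlet(9, 11/3, 21/4, 9)
obs 12: x=3 → posterior Dirichlet(9, 11/3, 21/4, 10)

108/287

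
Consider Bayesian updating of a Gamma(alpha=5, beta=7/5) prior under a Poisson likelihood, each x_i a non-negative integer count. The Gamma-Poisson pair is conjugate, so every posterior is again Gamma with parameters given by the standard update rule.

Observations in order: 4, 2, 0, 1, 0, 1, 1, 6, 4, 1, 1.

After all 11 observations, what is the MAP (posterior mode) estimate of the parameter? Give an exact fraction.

125/62

obs 1: x=4 → posterior Gamma(9, 12/5)
obs 2: x=2 → posterior Gamma(11, 17/5)
obs 3: x=0 → posterior Gamma(11, 22/5)
obs 4: x=1 → posterior Gamma(12, 27/5)
obs 5: x=0 → posterior Gamma(12, 32/5)
obs 6: x=1 → posterior Gamma(13, 37/5)
obs 7: x=1 → posterior Gamma(14, 42/5)
obs 8: x=6 → posterior Gamma(20, 47/5)
obs 9: x=4 → posterior Gamma(24, 52/5)
obs 10: x=1 → posterior Gamma(25, 57/5)
obs 11: x=1 → posterior Gamma(26, 62/5)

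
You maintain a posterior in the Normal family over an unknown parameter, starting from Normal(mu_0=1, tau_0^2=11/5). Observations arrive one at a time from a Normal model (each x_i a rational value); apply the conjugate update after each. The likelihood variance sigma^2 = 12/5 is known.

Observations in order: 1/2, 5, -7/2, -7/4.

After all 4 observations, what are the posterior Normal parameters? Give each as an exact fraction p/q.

mu_0=59/224, tau_0^2=33/70

obs 1: x=1/2 → posterior Normal(35/46, 132/115)
obs 2: x=5 → posterior Normal(145/68, 66/85)
obs 3: x=-7/2 → posterior Normal(34/45, 44/75)
obs 4: x=-7/4 → posterior Normal(59/224, 33/70)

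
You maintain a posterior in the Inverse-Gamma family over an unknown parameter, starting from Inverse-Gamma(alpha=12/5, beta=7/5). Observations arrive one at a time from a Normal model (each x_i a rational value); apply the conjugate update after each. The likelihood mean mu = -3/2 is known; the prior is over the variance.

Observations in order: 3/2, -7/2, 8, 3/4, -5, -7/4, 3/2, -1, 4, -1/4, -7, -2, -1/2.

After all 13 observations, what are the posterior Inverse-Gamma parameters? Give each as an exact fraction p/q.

obs 1: x=3/2 → posterior Inverse-Gamma(29/10, 59/10)
obs 2: x=-7/2 → posterior Inverse-Gamma(17/5, 79/10)
obs 3: x=8 → posterior Inverse-Gamma(39/10, 2121/40)
obs 4: x=3/4 → posterior Inverse-Gamma(22/5, 8889/160)
obs 5: x=-5 → posterior Inverse-Gamma(49/10, 9869/160)
obs 6: x=-7/4 → posterior Inverse-Gamma(27/5, 4937/80)
obs 7: x=3/2 → posterior Inverse-Gamma(59/10, 5297/80)
obs 8: x=-1 → posterior Inverse-Gamma(32/5, 5307/80)
obs 9: x=4 → posterior Inverse-Gamma(69/10, 6517/80)
obs 10: x=-1/4 → posterior Inverse-Gamma(37/5, 13159/160)
obs 11: x=-7 → posterior Inverse-Gamma(79/10, 15579/160)
obs 12: x=-2 → posterior Inverse-Gamma(42/5, 15599/160)
obs 13: x=-1/2 → posterior Inverse-Gamma(89/10, 15679/160)

alpha=89/10, beta=15679/160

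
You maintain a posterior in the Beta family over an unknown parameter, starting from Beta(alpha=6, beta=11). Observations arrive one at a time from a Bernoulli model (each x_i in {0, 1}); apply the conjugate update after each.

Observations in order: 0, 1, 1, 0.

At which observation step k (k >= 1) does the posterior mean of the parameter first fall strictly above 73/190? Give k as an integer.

k = 3

obs 1: x=0 → posterior Beta(6, 12)
obs 2: x=1 → posterior Beta(7, 12)
obs 3: x=1 → posterior Beta(8, 12)
obs 4: x=0 → posterior Beta(8, 13)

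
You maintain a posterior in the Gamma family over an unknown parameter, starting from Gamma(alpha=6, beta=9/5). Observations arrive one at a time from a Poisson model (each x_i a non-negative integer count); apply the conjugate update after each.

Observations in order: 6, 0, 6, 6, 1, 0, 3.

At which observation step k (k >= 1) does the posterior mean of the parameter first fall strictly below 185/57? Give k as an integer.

obs 1: x=6 → posterior Gamma(12, 14/5)
obs 2: x=0 → posterior Gamma(12, 19/5)
obs 3: x=6 → posterior Gamma(18, 24/5)
obs 4: x=6 → posterior Gamma(24, 29/5)
obs 5: x=1 → posterior Gamma(25, 34/5)
obs 6: x=0 → posterior Gamma(25, 39/5)
obs 7: x=3 → posterior Gamma(28, 44/5)

k = 2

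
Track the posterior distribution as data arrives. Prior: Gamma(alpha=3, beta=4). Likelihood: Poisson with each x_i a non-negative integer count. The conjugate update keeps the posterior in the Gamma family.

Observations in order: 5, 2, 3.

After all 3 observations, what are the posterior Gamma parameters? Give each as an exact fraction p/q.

obs 1: x=5 → posterior Gamma(8, 5)
obs 2: x=2 → posterior Gamma(10, 6)
obs 3: x=3 → posterior Gamma(13, 7)

alpha=13, beta=7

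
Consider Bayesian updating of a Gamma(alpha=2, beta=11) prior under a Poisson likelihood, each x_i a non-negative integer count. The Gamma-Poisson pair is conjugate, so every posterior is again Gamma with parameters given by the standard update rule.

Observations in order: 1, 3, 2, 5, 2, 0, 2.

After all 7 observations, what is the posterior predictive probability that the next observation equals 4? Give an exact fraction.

557407447733367615651840/37589973457545958193355601

obs 1: x=1 → posterior Gamma(3, 12)
obs 2: x=3 → posterior Gamma(6, 13)
obs 3: x=2 → posterior Gamma(8, 14)
obs 4: x=5 → posterior Gamma(13, 15)
obs 5: x=2 → posterior Gamma(15, 16)
obs 6: x=0 → posterior Gamma(15, 17)
obs 7: x=2 → posterior Gamma(17, 18)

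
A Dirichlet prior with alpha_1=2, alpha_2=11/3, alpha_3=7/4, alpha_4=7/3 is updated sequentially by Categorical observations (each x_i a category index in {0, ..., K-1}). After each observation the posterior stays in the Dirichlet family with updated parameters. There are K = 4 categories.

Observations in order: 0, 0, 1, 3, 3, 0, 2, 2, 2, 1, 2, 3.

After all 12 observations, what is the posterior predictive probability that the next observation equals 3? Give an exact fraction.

64/261

obs 1: x=0 → posterior Dirichlet(3, 11/3, 7/4, 7/3)
obs 2: x=0 → posterior Dirichlet(4, 11/3, 7/4, 7/3)
obs 3: x=1 → posterior Dirichlet(4, 14/3, 7/4, 7/3)
obs 4: x=3 → posterior Dirichlet(4, 14/3, 7/4, 10/3)
obs 5: x=3 → posterior Dirichlet(4, 14/3, 7/4, 13/3)
obs 6: x=0 → posterior Dirichlet(5, 14/3, 7/4, 13/3)
obs 7: x=2 → posterior Dirichlet(5, 14/3, 11/4, 13/3)
obs 8: x=2 → posterior Dirichlet(5, 14/3, 15/4, 13/3)
obs 9: x=2 → posterior Dirichlet(5, 14/3, 19/4, 13/3)
obs 10: x=1 → posterior Dirichlet(5, 17/3, 19/4, 13/3)
obs 11: x=2 → posterior Dirichlet(5, 17/3, 23/4, 13/3)
obs 12: x=3 → posterior Dirichlet(5, 17/3, 23/4, 16/3)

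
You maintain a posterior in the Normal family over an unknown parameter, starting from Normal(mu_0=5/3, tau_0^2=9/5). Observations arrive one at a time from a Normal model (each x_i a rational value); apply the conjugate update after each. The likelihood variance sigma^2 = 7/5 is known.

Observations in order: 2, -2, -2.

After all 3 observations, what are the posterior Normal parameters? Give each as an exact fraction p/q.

mu_0=-19/102, tau_0^2=63/170

obs 1: x=2 → posterior Normal(89/48, 63/80)
obs 2: x=-2 → posterior Normal(7/15, 63/125)
obs 3: x=-2 → posterior Normal(-19/102, 63/170)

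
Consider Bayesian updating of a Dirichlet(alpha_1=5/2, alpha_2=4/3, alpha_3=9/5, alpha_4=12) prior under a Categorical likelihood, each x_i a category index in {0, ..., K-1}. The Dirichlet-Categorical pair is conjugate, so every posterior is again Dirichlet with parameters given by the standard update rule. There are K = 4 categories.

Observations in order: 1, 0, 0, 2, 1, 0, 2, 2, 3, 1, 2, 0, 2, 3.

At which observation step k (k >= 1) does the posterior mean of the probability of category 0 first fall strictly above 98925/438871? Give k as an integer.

k = 6

obs 1: x=1 → posterior Dirichlet(5/2, 7/3, 9/5, 12)
obs 2: x=0 → posterior Dirichlet(7/2, 7/3, 9/5, 12)
obs 3: x=0 → posterior Dirichlet(9/2, 7/3, 9/5, 12)
obs 4: x=2 → posterior Dirichlet(9/2, 7/3, 14/5, 12)
obs 5: x=1 → posterior Dirichlet(9/2, 10/3, 14/5, 12)
obs 6: x=0 → posterior Dirichlet(11/2, 10/3, 14/5, 12)
obs 7: x=2 → posterior Dirichlet(11/2, 10/3, 19/5, 12)
obs 8: x=2 → posterior Dirichlet(11/2, 10/3, 24/5, 12)
obs 9: x=3 → posterior Dirichlet(11/2, 10/3, 24/5, 13)
obs 10: x=1 → posterior Dirichlet(11/2, 13/3, 24/5, 13)
obs 11: x=2 → posterior Dirichlet(11/2, 13/3, 29/5, 13)
obs 12: x=0 → posterior Dirichlet(13/2, 13/3, 29/5, 13)
obs 13: x=2 → posterior Dirichlet(13/2, 13/3, 34/5, 13)
obs 14: x=3 → posterior Dirichlet(13/2, 13/3, 34/5, 14)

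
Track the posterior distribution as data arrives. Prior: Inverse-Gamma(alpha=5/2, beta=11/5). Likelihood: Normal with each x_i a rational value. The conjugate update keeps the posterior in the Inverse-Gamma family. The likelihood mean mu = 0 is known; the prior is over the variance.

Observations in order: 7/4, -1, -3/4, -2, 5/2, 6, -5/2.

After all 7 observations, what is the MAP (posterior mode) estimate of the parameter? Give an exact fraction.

2461/560

obs 1: x=7/4 → posterior Inverse-Gamma(3, 597/160)
obs 2: x=-1 → posterior Inverse-Gamma(7/2, 677/160)
obs 3: x=-3/4 → posterior Inverse-Gamma(4, 361/80)
obs 4: x=-2 → posterior Inverse-Gamma(9/2, 521/80)
obs 5: x=5/2 → posterior Inverse-Gamma(5, 771/80)
obs 6: x=6 → posterior Inverse-Gamma(11/2, 2211/80)
obs 7: x=-5/2 → posterior Inverse-Gamma(6, 2461/80)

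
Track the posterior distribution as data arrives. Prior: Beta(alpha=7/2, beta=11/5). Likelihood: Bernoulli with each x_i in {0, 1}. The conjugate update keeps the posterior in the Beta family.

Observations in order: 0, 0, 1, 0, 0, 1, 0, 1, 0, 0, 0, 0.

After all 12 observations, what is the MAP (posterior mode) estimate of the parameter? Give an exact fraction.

obs 1: x=0 → posterior Beta(7/2, 16/5)
obs 2: x=0 → posterior Beta(7/2, 21/5)
obs 3: x=1 → posterior Beta(9/2, 21/5)
obs 4: x=0 → posterior Beta(9/2, 26/5)
obs 5: x=0 → posterior Beta(9/2, 31/5)
obs 6: x=1 → posterior Beta(11/2, 31/5)
obs 7: x=0 → posterior Beta(11/2, 36/5)
obs 8: x=1 → posterior Beta(13/2, 36/5)
obs 9: x=0 → posterior Beta(13/2, 41/5)
obs 10: x=0 → posterior Beta(13/2, 46/5)
obs 11: x=0 → posterior Beta(13/2, 51/5)
obs 12: x=0 → posterior Beta(13/2, 56/5)

55/157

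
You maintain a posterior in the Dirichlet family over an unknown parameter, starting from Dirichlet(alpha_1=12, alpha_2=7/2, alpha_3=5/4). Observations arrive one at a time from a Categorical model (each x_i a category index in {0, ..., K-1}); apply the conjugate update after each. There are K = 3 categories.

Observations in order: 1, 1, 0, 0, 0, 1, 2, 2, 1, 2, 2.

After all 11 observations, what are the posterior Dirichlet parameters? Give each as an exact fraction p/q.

alpha_1=15, alpha_2=15/2, alpha_3=21/4

obs 1: x=1 → posterior Dirichlet(12, 9/2, 5/4)
obs 2: x=1 → posterior Dirichlet(12, 11/2, 5/4)
obs 3: x=0 → posterior Dirichlet(13, 11/2, 5/4)
obs 4: x=0 → posterior Dirichlet(14, 11/2, 5/4)
obs 5: x=0 → posterior Dirichlet(15, 11/2, 5/4)
obs 6: x=1 → posterior Dirichlet(15, 13/2, 5/4)
obs 7: x=2 → posterior Dirichlet(15, 13/2, 9/4)
obs 8: x=2 → posterior Dirichlet(15, 13/2, 13/4)
obs 9: x=1 → posterior Dirichlet(15, 15/2, 13/4)
obs 10: x=2 → posterior Dirichlet(15, 15/2, 17/4)
obs 11: x=2 → posterior Dirichlet(15, 15/2, 21/4)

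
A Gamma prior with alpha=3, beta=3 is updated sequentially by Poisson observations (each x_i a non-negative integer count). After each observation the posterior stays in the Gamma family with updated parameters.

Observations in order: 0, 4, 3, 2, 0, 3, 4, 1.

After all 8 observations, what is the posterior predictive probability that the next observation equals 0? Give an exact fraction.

obs 1: x=0 → posterior Gamma(3, 4)
obs 2: x=4 → posterior Gamma(7, 5)
obs 3: x=3 → posterior Gamma(10, 6)
obs 4: x=2 → posterior Gamma(12, 7)
obs 5: x=0 → posterior Gamma(12, 8)
obs 6: x=3 → posterior Gamma(15, 9)
obs 7: x=4 → posterior Gamma(19, 10)
obs 8: x=1 → posterior Gamma(20, 11)

672749994932560009201/3833759992447475122176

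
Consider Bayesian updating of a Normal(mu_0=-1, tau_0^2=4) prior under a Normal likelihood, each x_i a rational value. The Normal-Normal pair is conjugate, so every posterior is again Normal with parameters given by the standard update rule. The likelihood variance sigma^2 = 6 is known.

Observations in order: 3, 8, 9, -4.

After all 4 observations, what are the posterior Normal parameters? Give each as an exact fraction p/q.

mu_0=29/11, tau_0^2=12/11

obs 1: x=3 → posterior Normal(3/5, 12/5)
obs 2: x=8 → posterior Normal(19/7, 12/7)
obs 3: x=9 → posterior Normal(37/9, 4/3)
obs 4: x=-4 → posterior Normal(29/11, 12/11)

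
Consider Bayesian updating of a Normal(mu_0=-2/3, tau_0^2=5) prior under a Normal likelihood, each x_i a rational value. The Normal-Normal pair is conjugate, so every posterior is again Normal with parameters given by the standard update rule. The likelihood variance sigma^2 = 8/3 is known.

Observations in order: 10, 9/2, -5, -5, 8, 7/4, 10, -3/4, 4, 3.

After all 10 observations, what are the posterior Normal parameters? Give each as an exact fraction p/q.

mu_0=2713/948, tau_0^2=20/79

obs 1: x=10 → posterior Normal(434/69, 40/23)
obs 2: x=9/2 → posterior Normal(67/12, 20/19)
obs 3: x=-5 → posterior Normal(823/318, 40/53)
obs 4: x=-5 → posterior Normal(373/408, 10/17)
obs 5: x=8 → posterior Normal(1093/498, 40/83)
obs 6: x=7/4 → posterior Normal(2501/1176, 20/49)
obs 7: x=10 → posterior Normal(4301/1356, 40/113)
obs 8: x=-3/4 → posterior Normal(2083/768, 5/16)
obs 9: x=4 → posterior Normal(2443/858, 40/143)
obs 10: x=3 → posterior Normal(2713/948, 20/79)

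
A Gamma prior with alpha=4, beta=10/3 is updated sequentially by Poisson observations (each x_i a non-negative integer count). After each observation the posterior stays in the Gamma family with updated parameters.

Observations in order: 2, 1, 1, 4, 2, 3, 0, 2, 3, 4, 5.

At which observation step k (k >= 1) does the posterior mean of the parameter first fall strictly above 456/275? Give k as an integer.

k = 5

obs 1: x=2 → posterior Gamma(6, 13/3)
obs 2: x=1 → posterior Gamma(7, 16/3)
obs 3: x=1 → posterior Gamma(8, 19/3)
obs 4: x=4 → posterior Gamma(12, 22/3)
obs 5: x=2 → posterior Gamma(14, 25/3)
obs 6: x=3 → posterior Gamma(17, 28/3)
obs 7: x=0 → posterior Gamma(17, 31/3)
obs 8: x=2 → posterior Gamma(19, 34/3)
obs 9: x=3 → posterior Gamma(22, 37/3)
obs 10: x=4 → posterior Gamma(26, 40/3)
obs 11: x=5 → posterior Gamma(31, 43/3)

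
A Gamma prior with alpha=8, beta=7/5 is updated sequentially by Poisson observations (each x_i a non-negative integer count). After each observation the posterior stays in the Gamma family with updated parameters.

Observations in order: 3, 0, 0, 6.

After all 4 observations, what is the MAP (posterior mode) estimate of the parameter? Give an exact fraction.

obs 1: x=3 → posterior Gamma(11, 12/5)
obs 2: x=0 → posterior Gamma(11, 17/5)
obs 3: x=0 → posterior Gamma(11, 22/5)
obs 4: x=6 → posterior Gamma(17, 27/5)

80/27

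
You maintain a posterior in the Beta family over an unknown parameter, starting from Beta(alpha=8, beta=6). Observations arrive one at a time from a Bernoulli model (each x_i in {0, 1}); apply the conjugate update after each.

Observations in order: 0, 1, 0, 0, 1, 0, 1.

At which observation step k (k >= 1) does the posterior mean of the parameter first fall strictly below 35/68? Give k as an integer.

obs 1: x=0 → posterior Beta(8, 7)
obs 2: x=1 → posterior Beta(9, 7)
obs 3: x=0 → posterior Beta(9, 8)
obs 4: x=0 → posterior Beta(9, 9)
obs 5: x=1 → posterior Beta(10, 9)
obs 6: x=0 → posterior Beta(10, 10)
obs 7: x=1 → posterior Beta(11, 10)

k = 4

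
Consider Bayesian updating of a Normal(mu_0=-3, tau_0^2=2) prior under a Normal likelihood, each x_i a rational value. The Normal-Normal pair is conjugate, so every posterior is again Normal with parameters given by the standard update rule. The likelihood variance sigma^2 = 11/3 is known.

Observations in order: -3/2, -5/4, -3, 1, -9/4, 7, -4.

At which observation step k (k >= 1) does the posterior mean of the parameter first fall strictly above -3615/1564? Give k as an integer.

k = 2

obs 1: x=-3/2 → posterior Normal(-42/17, 22/17)
obs 2: x=-5/4 → posterior Normal(-99/46, 22/23)
obs 3: x=-3 → posterior Normal(-135/58, 22/29)
obs 4: x=1 → posterior Normal(-123/70, 22/35)
obs 5: x=-9/4 → posterior Normal(-75/41, 22/41)
obs 6: x=7 → posterior Normal(-33/47, 22/47)
obs 7: x=-4 → posterior Normal(-57/53, 22/53)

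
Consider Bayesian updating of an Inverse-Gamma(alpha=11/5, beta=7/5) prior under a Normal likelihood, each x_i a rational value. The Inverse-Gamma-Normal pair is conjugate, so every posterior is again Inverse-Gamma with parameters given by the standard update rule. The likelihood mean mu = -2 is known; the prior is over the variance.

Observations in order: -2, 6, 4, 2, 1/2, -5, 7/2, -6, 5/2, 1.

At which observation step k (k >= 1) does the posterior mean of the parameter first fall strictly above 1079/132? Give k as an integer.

obs 1: x=-2 → posterior Inverse-Gamma(27/10, 7/5)
obs 2: x=6 → posterior Inverse-Gamma(16/5, 167/5)
obs 3: x=4 → posterior Inverse-Gamma(37/10, 257/5)
obs 4: x=2 → posterior Inverse-Gamma(21/5, 297/5)
obs 5: x=1/2 → posterior Inverse-Gamma(47/10, 2501/40)
obs 6: x=-5 → posterior Inverse-Gamma(26/5, 2681/40)
obs 7: x=7/2 → posterior Inverse-Gamma(57/10, 1643/20)
obs 8: x=-6 → posterior Inverse-Gamma(31/5, 1803/20)
obs 9: x=5/2 → posterior Inverse-Gamma(67/10, 4011/40)
obs 10: x=1 → posterior Inverse-Gamma(36/5, 4191/40)

k = 2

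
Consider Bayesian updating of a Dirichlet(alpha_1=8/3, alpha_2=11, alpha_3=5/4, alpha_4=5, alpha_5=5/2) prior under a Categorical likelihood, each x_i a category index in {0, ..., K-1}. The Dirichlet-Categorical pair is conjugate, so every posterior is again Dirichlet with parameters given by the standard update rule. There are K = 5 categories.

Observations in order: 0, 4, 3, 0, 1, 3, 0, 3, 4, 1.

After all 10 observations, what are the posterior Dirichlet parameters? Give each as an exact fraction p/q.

obs 1: x=0 → posterior Dirichlet(11/3, 11, 5/4, 5, 5/2)
obs 2: x=4 → posterior Dirichlet(11/3, 11, 5/4, 5, 7/2)
obs 3: x=3 → posterior Dirichlet(11/3, 11, 5/4, 6, 7/2)
obs 4: x=0 → posterior Dirichlet(14/3, 11, 5/4, 6, 7/2)
obs 5: x=1 → posterior Dirichlet(14/3, 12, 5/4, 6, 7/2)
obs 6: x=3 → posterior Dirichlet(14/3, 12, 5/4, 7, 7/2)
obs 7: x=0 → posterior Dirichlet(17/3, 12, 5/4, 7, 7/2)
obs 8: x=3 → posterior Dirichlet(17/3, 12, 5/4, 8, 7/2)
obs 9: x=4 → posterior Dirichlet(17/3, 12, 5/4, 8, 9/2)
obs 10: x=1 → posterior Dirichlet(17/3, 13, 5/4, 8, 9/2)

alpha_1=17/3, alpha_2=13, alpha_3=5/4, alpha_4=8, alpha_5=9/2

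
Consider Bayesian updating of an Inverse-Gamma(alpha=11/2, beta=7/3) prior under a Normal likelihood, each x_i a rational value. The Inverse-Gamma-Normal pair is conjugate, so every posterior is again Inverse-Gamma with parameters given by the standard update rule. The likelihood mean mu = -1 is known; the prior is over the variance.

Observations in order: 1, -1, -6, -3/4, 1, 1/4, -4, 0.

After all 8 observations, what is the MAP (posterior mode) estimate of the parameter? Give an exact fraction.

169/72

obs 1: x=1 → posterior Inverse-Gamma(6, 13/3)
obs 2: x=-1 → posterior Inverse-Gamma(13/2, 13/3)
obs 3: x=-6 → posterior Inverse-Gamma(7, 101/6)
obs 4: x=-3/4 → posterior Inverse-Gamma(15/2, 1619/96)
obs 5: x=1 → posterior Inverse-Gamma(8, 1811/96)
obs 6: x=1/4 → posterior Inverse-Gamma(17/2, 943/48)
obs 7: x=-4 → posterior Inverse-Gamma(9, 1159/48)
obs 8: x=0 → posterior Inverse-Gamma(19/2, 1183/48)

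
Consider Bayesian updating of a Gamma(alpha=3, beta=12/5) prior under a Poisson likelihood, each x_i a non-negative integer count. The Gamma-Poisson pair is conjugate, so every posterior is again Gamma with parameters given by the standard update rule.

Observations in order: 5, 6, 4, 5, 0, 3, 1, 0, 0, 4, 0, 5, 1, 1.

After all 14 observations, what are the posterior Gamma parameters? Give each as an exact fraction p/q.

obs 1: x=5 → posterior Gamma(8, 17/5)
obs 2: x=6 → posterior Gamma(14, 22/5)
obs 3: x=4 → posterior Gamma(18, 27/5)
obs 4: x=5 → posterior Gamma(23, 32/5)
obs 5: x=0 → posterior Gamma(23, 37/5)
obs 6: x=3 → posterior Gamma(26, 42/5)
obs 7: x=1 → posterior Gamma(27, 47/5)
obs 8: x=0 → posterior Gamma(27, 52/5)
obs 9: x=0 → posterior Gamma(27, 57/5)
obs 10: x=4 → posterior Gamma(31, 62/5)
obs 11: x=0 → posterior Gamma(31, 67/5)
obs 12: x=5 → posterior Gamma(36, 72/5)
obs 13: x=1 → posterior Gamma(37, 77/5)
obs 14: x=1 → posterior Gamma(38, 82/5)

alpha=38, beta=82/5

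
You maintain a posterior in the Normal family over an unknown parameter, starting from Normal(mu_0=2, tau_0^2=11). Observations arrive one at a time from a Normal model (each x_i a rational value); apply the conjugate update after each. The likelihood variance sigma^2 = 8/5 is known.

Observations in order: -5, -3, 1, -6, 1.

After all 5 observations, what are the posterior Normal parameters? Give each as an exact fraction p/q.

mu_0=-644/283, tau_0^2=88/283

obs 1: x=-5 → posterior Normal(-37/9, 88/63)
obs 2: x=-3 → posterior Normal(-212/59, 44/59)
obs 3: x=1 → posterior Normal(-369/173, 88/173)
obs 4: x=-6 → posterior Normal(-233/76, 22/57)
obs 5: x=1 → posterior Normal(-644/283, 88/283)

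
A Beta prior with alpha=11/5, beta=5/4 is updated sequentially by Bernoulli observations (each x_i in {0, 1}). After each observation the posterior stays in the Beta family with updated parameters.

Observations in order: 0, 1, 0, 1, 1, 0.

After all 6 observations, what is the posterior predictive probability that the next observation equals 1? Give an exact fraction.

obs 1: x=0 → posterior Beta(11/5, 9/4)
obs 2: x=1 → posterior Beta(16/5, 9/4)
obs 3: x=0 → posterior Beta(16/5, 13/4)
obs 4: x=1 → posterior Beta(21/5, 13/4)
obs 5: x=1 → posterior Beta(26/5, 13/4)
obs 6: x=0 → posterior Beta(26/5, 17/4)

104/189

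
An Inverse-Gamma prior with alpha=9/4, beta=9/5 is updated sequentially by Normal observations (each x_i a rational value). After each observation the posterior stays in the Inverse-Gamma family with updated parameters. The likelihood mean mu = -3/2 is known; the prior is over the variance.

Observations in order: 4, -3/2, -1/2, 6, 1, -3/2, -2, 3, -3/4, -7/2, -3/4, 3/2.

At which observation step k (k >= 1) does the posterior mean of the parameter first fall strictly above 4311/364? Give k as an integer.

obs 1: x=4 → posterior Inverse-Gamma(11/4, 677/40)
obs 2: x=-3/2 → posterior Inverse-Gamma(13/4, 677/40)
obs 3: x=-1/2 → posterior Inverse-Gamma(15/4, 697/40)
obs 4: x=6 → posterior Inverse-Gamma(17/4, 911/20)
obs 5: x=1 → posterior Inverse-Gamma(19/4, 1947/40)
obs 6: x=-3/2 → posterior Inverse-Gamma(21/4, 1947/40)
obs 7: x=-2 → posterior Inverse-Gamma(23/4, 244/5)
obs 8: x=3 → posterior Inverse-Gamma(25/4, 2357/40)
obs 9: x=-3/4 → posterior Inverse-Gamma(27/4, 9473/160)
obs 10: x=-7/2 → posterior Inverse-Gamma(29/4, 9793/160)
obs 11: x=-3/4 → posterior Inverse-Gamma(31/4, 4919/80)
obs 12: x=3/2 → posterior Inverse-Gamma(33/4, 5279/80)

k = 4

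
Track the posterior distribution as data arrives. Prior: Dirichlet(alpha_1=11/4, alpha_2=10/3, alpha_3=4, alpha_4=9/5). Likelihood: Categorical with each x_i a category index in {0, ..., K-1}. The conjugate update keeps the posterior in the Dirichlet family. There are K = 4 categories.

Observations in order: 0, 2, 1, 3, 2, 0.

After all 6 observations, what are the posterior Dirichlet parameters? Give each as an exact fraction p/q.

obs 1: x=0 → posterior Dirichlet(15/4, 10/3, 4, 9/5)
obs 2: x=2 → posterior Dirichlet(15/4, 10/3, 5, 9/5)
obs 3: x=1 → posterior Dirichlet(15/4, 13/3, 5, 9/5)
obs 4: x=3 → posterior Dirichlet(15/4, 13/3, 5, 14/5)
obs 5: x=2 → posterior Dirichlet(15/4, 13/3, 6, 14/5)
obs 6: x=0 → posterior Dirichlet(19/4, 13/3, 6, 14/5)

alpha_1=19/4, alpha_2=13/3, alpha_3=6, alpha_4=14/5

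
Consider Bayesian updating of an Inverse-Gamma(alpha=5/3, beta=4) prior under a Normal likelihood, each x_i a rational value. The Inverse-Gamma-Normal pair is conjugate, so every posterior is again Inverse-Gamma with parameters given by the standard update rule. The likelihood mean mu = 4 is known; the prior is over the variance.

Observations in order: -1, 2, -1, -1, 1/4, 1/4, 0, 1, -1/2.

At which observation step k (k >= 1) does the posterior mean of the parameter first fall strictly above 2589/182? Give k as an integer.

k = 3

obs 1: x=-1 → posterior Inverse-Gamma(13/6, 33/2)
obs 2: x=2 → posterior Inverse-Gamma(8/3, 37/2)
obs 3: x=-1 → posterior Inverse-Gamma(19/6, 31)
obs 4: x=-1 → posterior Inverse-Gamma(11/3, 87/2)
obs 5: x=1/4 → posterior Inverse-Gamma(25/6, 1617/32)
obs 6: x=1/4 → posterior Inverse-Gamma(14/3, 921/16)
obs 7: x=0 → posterior Inverse-Gamma(31/6, 1049/16)
obs 8: x=1 → posterior Inverse-Gamma(17/3, 1121/16)
obs 9: x=-1/2 → posterior Inverse-Gamma(37/6, 1283/16)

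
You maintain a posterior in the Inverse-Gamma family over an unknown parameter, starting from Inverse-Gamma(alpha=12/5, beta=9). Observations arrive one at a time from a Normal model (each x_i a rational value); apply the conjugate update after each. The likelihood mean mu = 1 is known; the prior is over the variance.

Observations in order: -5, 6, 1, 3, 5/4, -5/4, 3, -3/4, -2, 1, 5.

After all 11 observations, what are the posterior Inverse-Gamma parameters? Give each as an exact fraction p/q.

alpha=79/10, beta=1923/32

obs 1: x=-5 → posterior Inverse-Gamma(29/10, 27)
obs 2: x=6 → posterior Inverse-Gamma(17/5, 79/2)
obs 3: x=1 → posterior Inverse-Gamma(39/10, 79/2)
obs 4: x=3 → posterior Inverse-Gamma(22/5, 83/2)
obs 5: x=5/4 → posterior Inverse-Gamma(49/10, 1329/32)
obs 6: x=-5/4 → posterior Inverse-Gamma(27/5, 705/16)
obs 7: x=3 → posterior Inverse-Gamma(59/10, 737/16)
obs 8: x=-3/4 → posterior Inverse-Gamma(32/5, 1523/32)
obs 9: x=-2 → posterior Inverse-Gamma(69/10, 1667/32)
obs 10: x=1 → posterior Inverse-Gamma(37/5, 1667/32)
obs 11: x=5 → posterior Inverse-Gamma(79/10, 1923/32)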